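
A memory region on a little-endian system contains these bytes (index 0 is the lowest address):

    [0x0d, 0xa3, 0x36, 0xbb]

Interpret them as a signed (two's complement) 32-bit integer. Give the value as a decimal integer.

In little-endian order the low byte comes first in memory.
Reassemble most-significant byte first: BB 36 A3 0D → 0xBB36A30D.
Top bit is set, so as a signed 32-bit value this is 0xBB36A30D − 2^32 = -1154047219.

-1154047219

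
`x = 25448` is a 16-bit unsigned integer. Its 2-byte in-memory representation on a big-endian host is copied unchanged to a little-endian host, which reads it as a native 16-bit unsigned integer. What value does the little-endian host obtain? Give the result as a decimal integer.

26723

25448 in 16-bit hexadecimal is 0x6368.
Stored big-endian, the bytes at ascending addresses are 63 68.
Read back as little-endian, the first byte is least significant, giving 0x6863.
0x6863 = 26723.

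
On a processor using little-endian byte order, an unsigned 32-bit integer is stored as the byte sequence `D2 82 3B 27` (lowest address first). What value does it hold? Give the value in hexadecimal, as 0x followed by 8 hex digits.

Little-endian: lowest address holds the least-significant byte.
Reassemble most-significant byte first: 27 3B 82 D2 → 0x273B82D2.

0x273B82D2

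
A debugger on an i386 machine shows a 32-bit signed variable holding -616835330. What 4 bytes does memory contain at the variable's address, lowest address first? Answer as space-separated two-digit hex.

Two's complement of -616835330 in 32 bits: 616835330 = 0x24C42902; invert → 0xDB3BD6FD; add 1 → 0xDB3BD6FE.
Split into bytes (most-significant first): DB 3B D6 FE.
In little-endian order the low byte comes first in memory.
So at ascending addresses the bytes are FE D6 3B DB.

FE D6 3B DB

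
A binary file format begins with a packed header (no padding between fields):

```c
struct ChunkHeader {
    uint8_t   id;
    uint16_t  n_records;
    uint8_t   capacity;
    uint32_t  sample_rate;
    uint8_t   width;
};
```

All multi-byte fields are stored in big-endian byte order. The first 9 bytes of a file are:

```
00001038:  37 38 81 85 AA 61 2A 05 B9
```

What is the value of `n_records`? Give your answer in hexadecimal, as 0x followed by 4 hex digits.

0x3881

`n_records` follows `id` (1 byte), so it starts at byte offset 1 and occupies 2 bytes.
Bytes at offsets 1..2: 38 81.
Big-endian stores the most-significant byte at the lowest address.
The bytes are already most-significant first: 0x3881.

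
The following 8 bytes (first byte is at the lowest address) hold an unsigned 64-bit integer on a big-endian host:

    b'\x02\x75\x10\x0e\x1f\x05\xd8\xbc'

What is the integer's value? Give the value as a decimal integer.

Big-endian: lowest address holds the most-significant byte.
The bytes are already most-significant first: 0x0275100E1F05D8BC.
0x0275100E1F05D8BC = 177065413187066044.

177065413187066044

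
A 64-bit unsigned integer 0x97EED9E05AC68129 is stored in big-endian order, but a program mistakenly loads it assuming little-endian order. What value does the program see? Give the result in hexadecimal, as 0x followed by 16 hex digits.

Stored big-endian, the bytes at ascending addresses are 97 EE D9 E0 5A C6 81 29.
Read back as little-endian, the first byte is least significant, giving 0x2981C65AE0D9EE97.

0x2981C65AE0D9EE97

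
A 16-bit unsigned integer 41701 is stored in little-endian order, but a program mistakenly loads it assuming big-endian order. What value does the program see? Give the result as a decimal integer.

58786

41701 in 16-bit hexadecimal is 0xA2E5.
Stored little-endian, the bytes at ascending addresses are E5 A2.
Read back as big-endian, the last byte is least significant, giving 0xE5A2.
0xE5A2 = 58786.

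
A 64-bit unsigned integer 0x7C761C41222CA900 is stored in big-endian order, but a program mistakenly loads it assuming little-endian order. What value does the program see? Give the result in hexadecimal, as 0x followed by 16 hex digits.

0x00A92C22411C767C

Stored big-endian, the bytes at ascending addresses are 7C 76 1C 41 22 2C A9 00.
Read back as little-endian, the first byte is least significant, giving 0x00A92C22411C767C.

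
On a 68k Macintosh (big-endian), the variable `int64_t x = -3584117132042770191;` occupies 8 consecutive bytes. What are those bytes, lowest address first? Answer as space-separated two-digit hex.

Two's complement of -3584117132042770191 in 64 bits: 3584117132042770191 = 0x31BD578AC8CD170F; invert → 0xCE42A8753732E8F0; add 1 → 0xCE42A8753732E8F1.
Split into bytes (most-significant first): CE 42 A8 75 37 32 E8 F1.
Big-endian stores the most-significant byte at the lowest address.
So the memory order matches the most-significant-first order: CE 42 A8 75 37 32 E8 F1.

CE 42 A8 75 37 32 E8 F1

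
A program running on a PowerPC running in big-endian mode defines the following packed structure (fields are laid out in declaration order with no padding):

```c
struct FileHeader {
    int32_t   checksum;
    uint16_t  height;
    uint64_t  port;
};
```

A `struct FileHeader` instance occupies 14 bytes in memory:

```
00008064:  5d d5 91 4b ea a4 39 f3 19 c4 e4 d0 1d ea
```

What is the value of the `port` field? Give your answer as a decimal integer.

`port` follows `checksum` (4 B), `height` (2 B), so it starts at offset 4 + 2 = 6 and occupies 8 bytes.
Bytes at offsets 6..13: 39 F3 19 C4 E4 D0 1D EA.
Big-endian stores the most-significant byte at the lowest address.
The bytes are already most-significant first: 0x39F319C4E4D01DEA.
0x39F319C4E4D01DEA = 4175709612945710570.

4175709612945710570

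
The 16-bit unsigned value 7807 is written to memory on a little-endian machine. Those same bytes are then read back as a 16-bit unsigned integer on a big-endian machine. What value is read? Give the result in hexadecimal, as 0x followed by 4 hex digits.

0x7F1E

7807 in 16-bit hexadecimal is 0x1E7F.
Stored little-endian, the bytes at ascending addresses are 7F 1E.
Read back as big-endian, the last byte is least significant, giving 0x7F1E.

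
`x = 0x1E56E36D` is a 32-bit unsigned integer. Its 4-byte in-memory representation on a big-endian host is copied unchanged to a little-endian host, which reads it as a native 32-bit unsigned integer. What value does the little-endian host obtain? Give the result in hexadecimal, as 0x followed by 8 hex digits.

0x6DE3561E

Stored big-endian, the bytes at ascending addresses are 1E 56 E3 6D.
Read back as little-endian, the first byte is least significant, giving 0x6DE3561E.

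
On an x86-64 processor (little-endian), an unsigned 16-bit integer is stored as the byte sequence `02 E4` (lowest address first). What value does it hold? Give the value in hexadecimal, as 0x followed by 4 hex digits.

Little-endian: lowest address holds the least-significant byte.
Reassemble most-significant byte first: E4 02 → 0xE402.

0xE402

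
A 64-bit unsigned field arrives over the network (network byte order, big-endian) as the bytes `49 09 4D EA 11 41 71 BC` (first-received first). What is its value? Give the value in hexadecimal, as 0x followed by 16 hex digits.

In big-endian order the high byte comes first in memory.
The bytes are already most-significant first: 0x49094DEA114171BC.

0x49094DEA114171BC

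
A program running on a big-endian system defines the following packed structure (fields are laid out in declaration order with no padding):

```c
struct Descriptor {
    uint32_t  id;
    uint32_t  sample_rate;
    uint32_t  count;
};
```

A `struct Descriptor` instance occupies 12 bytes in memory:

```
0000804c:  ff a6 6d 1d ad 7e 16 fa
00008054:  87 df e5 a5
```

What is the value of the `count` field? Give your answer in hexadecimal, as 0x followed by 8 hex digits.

0x87DFE5A5

`count` follows `id` (4 B), `sample_rate` (4 B), so it starts at offset 4 + 4 = 8 and occupies 4 bytes.
Bytes at offsets 8..11: 87 DF E5 A5.
Big-endian stores the most-significant byte at the lowest address.
The bytes are already most-significant first: 0x87DFE5A5.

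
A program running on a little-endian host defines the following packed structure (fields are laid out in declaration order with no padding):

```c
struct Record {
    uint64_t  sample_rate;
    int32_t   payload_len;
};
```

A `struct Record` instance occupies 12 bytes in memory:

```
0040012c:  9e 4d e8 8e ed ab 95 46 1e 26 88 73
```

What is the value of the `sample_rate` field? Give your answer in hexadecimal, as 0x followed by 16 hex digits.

0x4695ABED8EE84D9E

`sample_rate` is the first field, at byte offset 0, occupying 8 bytes.
Bytes at offsets 0..7: 9E 4D E8 8E ED AB 95 46.
Little-endian stores the least-significant byte at the lowest address.
Reassemble most-significant byte first: 46 95 AB ED 8E E8 4D 9E → 0x4695ABED8EE84D9E.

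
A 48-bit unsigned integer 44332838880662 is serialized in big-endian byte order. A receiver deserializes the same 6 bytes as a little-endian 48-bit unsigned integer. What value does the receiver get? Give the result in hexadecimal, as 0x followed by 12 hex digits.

0x96051D0B5228

44332838880662 in 48-bit hexadecimal is 0x28520B1D0596.
Stored big-endian, the bytes at ascending addresses are 28 52 0B 1D 05 96.
Read back as little-endian, the first byte is least significant, giving 0x96051D0B5228.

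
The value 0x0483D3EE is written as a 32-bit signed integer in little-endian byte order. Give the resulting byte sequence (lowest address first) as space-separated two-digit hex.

Split into bytes (most-significant first): 04 83 D3 EE.
Little-endian: lowest address holds the least-significant byte.
So at ascending addresses the bytes are EE D3 83 04.

EE D3 83 04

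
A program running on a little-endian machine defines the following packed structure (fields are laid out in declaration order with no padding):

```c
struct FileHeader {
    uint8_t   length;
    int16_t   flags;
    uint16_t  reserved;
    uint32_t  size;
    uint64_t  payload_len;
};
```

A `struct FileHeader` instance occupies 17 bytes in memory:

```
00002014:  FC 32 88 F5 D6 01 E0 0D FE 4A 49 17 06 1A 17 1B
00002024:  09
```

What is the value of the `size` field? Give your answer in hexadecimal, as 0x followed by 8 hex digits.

`size` follows `length` (1 B), `flags` (2 B), `reserved` (2 B), so it starts at offset 1 + 2 + 2 = 5 and occupies 4 bytes.
Bytes at offsets 5..8: 01 E0 0D FE.
Little-endian: lowest address holds the least-significant byte.
Reassemble most-significant byte first: FE 0D E0 01 → 0xFE0DE001.

0xFE0DE001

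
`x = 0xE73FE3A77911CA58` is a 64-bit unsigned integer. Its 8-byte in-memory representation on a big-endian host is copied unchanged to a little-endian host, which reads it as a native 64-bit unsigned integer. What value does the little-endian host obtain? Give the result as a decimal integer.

Stored big-endian, the bytes at ascending addresses are E7 3F E3 A7 79 11 CA 58.
Read back as little-endian, the first byte is least significant, giving 0x58CA1179A7E33FE7.
0x58CA1179A7E33FE7 = 6397945434838613991.

6397945434838613991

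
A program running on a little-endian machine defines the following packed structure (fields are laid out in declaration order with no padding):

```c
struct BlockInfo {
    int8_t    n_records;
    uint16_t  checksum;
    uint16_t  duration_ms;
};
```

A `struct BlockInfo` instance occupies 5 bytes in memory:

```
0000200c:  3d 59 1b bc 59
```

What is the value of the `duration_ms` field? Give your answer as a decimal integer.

22972

`duration_ms` follows `n_records` (1 B), `checksum` (2 B), so it starts at offset 1 + 2 = 3 and occupies 2 bytes.
Bytes at offsets 3..4: BC 59.
In little-endian order the low byte comes first in memory.
Reassemble most-significant byte first: 59 BC → 0x59BC.
0x59BC = 22972.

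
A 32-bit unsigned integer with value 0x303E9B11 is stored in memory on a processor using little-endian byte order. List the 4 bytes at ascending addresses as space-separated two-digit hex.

11 9B 3E 30

Split into bytes (most-significant first): 30 3E 9B 11.
Little-endian: lowest address holds the least-significant byte.
So at ascending addresses the bytes are 11 9B 3E 30.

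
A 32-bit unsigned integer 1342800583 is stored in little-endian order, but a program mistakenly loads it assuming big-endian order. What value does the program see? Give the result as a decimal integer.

3347188048

1342800583 in 32-bit hexadecimal is 0x500982C7.
Stored little-endian, the bytes at ascending addresses are C7 82 09 50.
Read back as big-endian, the last byte is least significant, giving 0xC7820950.
0xC7820950 = 3347188048.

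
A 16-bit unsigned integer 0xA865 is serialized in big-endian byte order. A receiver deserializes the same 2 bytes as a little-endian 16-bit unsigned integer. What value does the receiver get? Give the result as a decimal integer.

26024

Stored big-endian, the bytes at ascending addresses are A8 65.
Read back as little-endian, the first byte is least significant, giving 0x65A8.
0x65A8 = 26024.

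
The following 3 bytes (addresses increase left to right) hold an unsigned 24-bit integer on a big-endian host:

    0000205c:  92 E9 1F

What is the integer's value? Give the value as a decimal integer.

Big-endian stores the most-significant byte at the lowest address.
The bytes are already most-significant first: 0x92E91F.
0x92E91F = 9627935.

9627935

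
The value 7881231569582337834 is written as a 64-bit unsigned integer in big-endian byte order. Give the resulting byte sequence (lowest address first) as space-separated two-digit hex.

6D 5F C2 5B 21 8C AF 2A

7881231569582337834 in hexadecimal, padded to 64 bits, is 0x6D5FC25B218CAF2A.
Split into bytes (most-significant first): 6D 5F C2 5B 21 8C AF 2A.
Big-endian stores the most-significant byte at the lowest address.
So the memory order matches the most-significant-first order: 6D 5F C2 5B 21 8C AF 2A.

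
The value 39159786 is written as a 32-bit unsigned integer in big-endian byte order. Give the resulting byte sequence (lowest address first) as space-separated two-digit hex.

39159786 in hexadecimal, padded to 32 bits, is 0x025587EA.
Split into bytes (most-significant first): 02 55 87 EA.
Big-endian stores the most-significant byte at the lowest address.
So the memory order matches the most-significant-first order: 02 55 87 EA.

02 55 87 EA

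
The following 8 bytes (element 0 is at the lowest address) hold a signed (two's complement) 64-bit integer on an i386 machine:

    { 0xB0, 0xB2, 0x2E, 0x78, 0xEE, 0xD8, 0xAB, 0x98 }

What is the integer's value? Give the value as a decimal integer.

Little-endian: lowest address holds the least-significant byte.
Reassemble most-significant byte first: 98 AB D8 EE 78 2E B2 B0 → 0x98ABD8EE782EB2B0.
Top bit is set, so as a signed 64-bit value this is 0x98ABD8EE782EB2B0 − 2^64 = -7445619040196840784.

-7445619040196840784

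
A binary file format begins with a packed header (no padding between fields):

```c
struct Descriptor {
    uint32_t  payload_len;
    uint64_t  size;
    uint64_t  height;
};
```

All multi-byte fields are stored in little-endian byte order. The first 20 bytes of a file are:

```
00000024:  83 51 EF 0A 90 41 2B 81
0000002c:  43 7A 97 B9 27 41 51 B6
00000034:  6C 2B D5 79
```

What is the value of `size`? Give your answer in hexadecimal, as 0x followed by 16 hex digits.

0xB9977A43812B4190

`size` follows `payload_len` (4 bytes), so it starts at byte offset 4 and occupies 8 bytes.
Bytes at offsets 4..11: 90 41 2B 81 43 7A 97 B9.
Little-endian stores the least-significant byte at the lowest address.
Reassemble most-significant byte first: B9 97 7A 43 81 2B 41 90 → 0xB9977A43812B4190.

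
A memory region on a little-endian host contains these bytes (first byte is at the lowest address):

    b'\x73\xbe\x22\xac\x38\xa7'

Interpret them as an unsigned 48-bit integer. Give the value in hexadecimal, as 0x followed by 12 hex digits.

Little-endian stores the least-significant byte at the lowest address.
Reassemble most-significant byte first: A7 38 AC 22 BE 73 → 0xA738AC22BE73.

0xA738AC22BE73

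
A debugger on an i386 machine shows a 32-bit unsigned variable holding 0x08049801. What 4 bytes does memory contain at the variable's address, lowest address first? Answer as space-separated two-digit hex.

Split into bytes (most-significant first): 08 04 98 01.
Little-endian: lowest address holds the least-significant byte.
So at ascending addresses the bytes are 01 98 04 08.

01 98 04 08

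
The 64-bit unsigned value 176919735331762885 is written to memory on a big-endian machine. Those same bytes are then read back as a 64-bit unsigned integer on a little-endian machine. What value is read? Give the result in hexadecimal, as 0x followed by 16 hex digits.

176919735331762885 in 64-bit hexadecimal is 0x02748B8FDA34B2C5.
Stored big-endian, the bytes at ascending addresses are 02 74 8B 8F DA 34 B2 C5.
Read back as little-endian, the first byte is least significant, giving 0xC5B234DA8F8B7402.

0xC5B234DA8F8B7402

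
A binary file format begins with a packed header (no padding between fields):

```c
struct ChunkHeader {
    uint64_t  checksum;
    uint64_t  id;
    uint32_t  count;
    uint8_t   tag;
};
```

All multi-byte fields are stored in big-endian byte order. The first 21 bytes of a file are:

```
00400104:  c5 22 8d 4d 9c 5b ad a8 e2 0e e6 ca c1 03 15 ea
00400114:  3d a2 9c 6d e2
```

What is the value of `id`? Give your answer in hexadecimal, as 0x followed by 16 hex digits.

`id` follows `checksum` (8 bytes), so it starts at byte offset 8 and occupies 8 bytes.
Bytes at offsets 8..15: E2 0E E6 CA C1 03 15 EA.
In big-endian order the high byte comes first in memory.
The bytes are already most-significant first: 0xE20EE6CAC10315EA.

0xE20EE6CAC10315EA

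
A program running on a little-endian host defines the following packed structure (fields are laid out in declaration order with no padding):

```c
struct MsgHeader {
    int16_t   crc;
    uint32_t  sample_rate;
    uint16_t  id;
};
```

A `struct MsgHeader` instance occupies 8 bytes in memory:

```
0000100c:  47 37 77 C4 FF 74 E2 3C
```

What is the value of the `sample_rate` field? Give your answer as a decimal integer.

1962919031

`sample_rate` follows `crc` (2 bytes), so it starts at byte offset 2 and occupies 4 bytes.
Bytes at offsets 2..5: 77 C4 FF 74.
In little-endian order the low byte comes first in memory.
Reassemble most-significant byte first: 74 FF C4 77 → 0x74FFC477.
0x74FFC477 = 1962919031.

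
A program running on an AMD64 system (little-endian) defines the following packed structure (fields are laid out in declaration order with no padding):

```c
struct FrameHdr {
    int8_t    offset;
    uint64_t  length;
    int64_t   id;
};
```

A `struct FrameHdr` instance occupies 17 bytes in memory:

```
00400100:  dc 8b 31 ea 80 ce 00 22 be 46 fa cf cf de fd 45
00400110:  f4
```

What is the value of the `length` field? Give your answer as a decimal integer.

13700513903340564875

`length` follows `offset` (1 byte), so it starts at byte offset 1 and occupies 8 bytes.
Bytes at offsets 1..8: 8B 31 EA 80 CE 00 22 BE.
In little-endian order the low byte comes first in memory.
Reassemble most-significant byte first: BE 22 00 CE 80 EA 31 8B → 0xBE2200CE80EA318B.
0xBE2200CE80EA318B = 13700513903340564875.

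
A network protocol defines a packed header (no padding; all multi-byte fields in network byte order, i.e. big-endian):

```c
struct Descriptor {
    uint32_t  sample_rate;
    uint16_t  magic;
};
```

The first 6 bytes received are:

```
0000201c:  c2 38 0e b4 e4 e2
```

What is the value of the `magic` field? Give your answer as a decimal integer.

`magic` follows `sample_rate` (4 bytes), so it starts at byte offset 4 and occupies 2 bytes.
Bytes at offsets 4..5: E4 E2.
Big-endian: lowest address holds the most-significant byte.
The bytes are already most-significant first: 0xE4E2.
0xE4E2 = 58594.

58594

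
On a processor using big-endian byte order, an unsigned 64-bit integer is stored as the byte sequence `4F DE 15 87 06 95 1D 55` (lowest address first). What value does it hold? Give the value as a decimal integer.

Big-endian: lowest address holds the most-significant byte.
The bytes are already most-significant first: 0x4FDE158706951D55.
0x4FDE158706951D55 = 5755061043501276501.

5755061043501276501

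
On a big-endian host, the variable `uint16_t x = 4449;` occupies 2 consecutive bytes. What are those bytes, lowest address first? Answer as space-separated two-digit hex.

4449 in hexadecimal, padded to 16 bits, is 0x1161.
Split into bytes (most-significant first): 11 61.
Big-endian: lowest address holds the most-significant byte.
So the memory order matches the most-significant-first order: 11 61.

11 61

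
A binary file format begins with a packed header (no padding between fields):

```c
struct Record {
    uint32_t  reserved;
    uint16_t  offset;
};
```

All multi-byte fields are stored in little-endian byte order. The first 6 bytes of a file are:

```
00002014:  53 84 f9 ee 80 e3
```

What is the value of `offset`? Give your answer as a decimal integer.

58240

`offset` follows `reserved` (4 bytes), so it starts at byte offset 4 and occupies 2 bytes.
Bytes at offsets 4..5: 80 E3.
Little-endian stores the least-significant byte at the lowest address.
Reassemble most-significant byte first: E3 80 → 0xE380.
0xE380 = 58240.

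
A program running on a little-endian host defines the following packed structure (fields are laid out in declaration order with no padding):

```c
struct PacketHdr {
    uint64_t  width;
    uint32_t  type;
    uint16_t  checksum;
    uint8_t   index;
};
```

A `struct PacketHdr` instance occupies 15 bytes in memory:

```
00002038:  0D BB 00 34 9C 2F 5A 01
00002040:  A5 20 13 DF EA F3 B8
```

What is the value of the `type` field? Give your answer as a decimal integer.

3742572709

`type` follows `width` (8 bytes), so it starts at byte offset 8 and occupies 4 bytes.
Bytes at offsets 8..11: A5 20 13 DF.
In little-endian order the low byte comes first in memory.
Reassemble most-significant byte first: DF 13 20 A5 → 0xDF1320A5.
0xDF1320A5 = 3742572709.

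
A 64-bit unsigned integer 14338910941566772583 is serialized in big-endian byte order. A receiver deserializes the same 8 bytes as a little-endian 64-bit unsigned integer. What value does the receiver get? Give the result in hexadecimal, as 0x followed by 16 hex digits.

14338910941566772583 in 64-bit hexadecimal is 0xC6FE0B87D20CA567.
Stored big-endian, the bytes at ascending addresses are C6 FE 0B 87 D2 0C A5 67.
Read back as little-endian, the first byte is least significant, giving 0x67A50CD2870BFEC6.

0x67A50CD2870BFEC6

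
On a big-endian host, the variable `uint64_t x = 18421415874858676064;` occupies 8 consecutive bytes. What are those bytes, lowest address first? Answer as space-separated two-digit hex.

FF A6 04 23 28 B1 6F 60

18421415874858676064 in hexadecimal, padded to 64 bits, is 0xFFA6042328B16F60.
Split into bytes (most-significant first): FF A6 04 23 28 B1 6F 60.
Big-endian: lowest address holds the most-significant byte.
So the memory order matches the most-significant-first order: FF A6 04 23 28 B1 6F 60.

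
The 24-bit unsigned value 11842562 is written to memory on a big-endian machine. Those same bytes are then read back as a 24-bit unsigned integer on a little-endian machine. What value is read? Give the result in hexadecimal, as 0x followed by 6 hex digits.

11842562 in 24-bit hexadecimal is 0xB4B402.
Stored big-endian, the bytes at ascending addresses are B4 B4 02.
Read back as little-endian, the first byte is least significant, giving 0x02B4B4.

0x02B4B4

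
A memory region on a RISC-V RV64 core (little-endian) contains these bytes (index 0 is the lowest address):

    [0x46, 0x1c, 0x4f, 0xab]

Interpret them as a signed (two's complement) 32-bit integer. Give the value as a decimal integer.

In little-endian order the low byte comes first in memory.
Reassemble most-significant byte first: AB 4F 1C 46 → 0xAB4F1C46.
Top bit is set, so as a signed 32-bit value this is 0xAB4F1C46 − 2^32 = -1420878778.

-1420878778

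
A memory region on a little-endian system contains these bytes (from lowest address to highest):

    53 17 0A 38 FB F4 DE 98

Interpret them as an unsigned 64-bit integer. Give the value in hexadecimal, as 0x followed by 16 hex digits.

0x98DEF4FB380A1753

Little-endian stores the least-significant byte at the lowest address.
Reassemble most-significant byte first: 98 DE F4 FB 38 0A 17 53 → 0x98DEF4FB380A1753.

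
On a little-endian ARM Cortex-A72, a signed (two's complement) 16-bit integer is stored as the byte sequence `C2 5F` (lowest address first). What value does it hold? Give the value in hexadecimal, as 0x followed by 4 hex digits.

Little-endian: lowest address holds the least-significant byte.
Reassemble most-significant byte first: 5F C2 → 0x5FC2.

0x5FC2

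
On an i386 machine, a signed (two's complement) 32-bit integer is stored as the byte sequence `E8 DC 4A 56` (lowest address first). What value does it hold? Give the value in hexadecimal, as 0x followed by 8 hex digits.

Little-endian: lowest address holds the least-significant byte.
Reassemble most-significant byte first: 56 4A DC E8 → 0x564ADCE8.

0x564ADCE8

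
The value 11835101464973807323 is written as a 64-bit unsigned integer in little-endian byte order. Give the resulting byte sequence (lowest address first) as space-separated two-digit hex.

11835101464973807323 in hexadecimal, padded to 64 bits, is 0xA43EBA13CC780EDB.
Split into bytes (most-significant first): A4 3E BA 13 CC 78 0E DB.
Little-endian stores the least-significant byte at the lowest address.
So at ascending addresses the bytes are DB 0E 78 CC 13 BA 3E A4.

DB 0E 78 CC 13 BA 3E A4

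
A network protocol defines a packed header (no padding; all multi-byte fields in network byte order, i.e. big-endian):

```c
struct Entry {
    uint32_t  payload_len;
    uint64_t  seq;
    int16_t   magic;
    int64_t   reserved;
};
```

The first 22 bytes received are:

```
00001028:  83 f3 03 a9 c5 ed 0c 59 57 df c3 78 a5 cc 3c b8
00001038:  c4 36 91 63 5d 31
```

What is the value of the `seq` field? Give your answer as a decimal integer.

`seq` follows `payload_len` (4 bytes), so it starts at byte offset 4 and occupies 8 bytes.
Bytes at offsets 4..11: C5 ED 0C 59 57 DF C3 78.
In big-endian order the high byte comes first in memory.
The bytes are already most-significant first: 0xC5ED0C5957DFC378.
0xC5ED0C5957DFC378 = 14262069172818133880.

14262069172818133880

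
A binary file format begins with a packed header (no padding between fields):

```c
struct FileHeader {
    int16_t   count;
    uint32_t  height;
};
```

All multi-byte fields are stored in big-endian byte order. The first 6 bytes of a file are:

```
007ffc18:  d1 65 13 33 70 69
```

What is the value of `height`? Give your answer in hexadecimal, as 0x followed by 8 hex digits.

`height` follows `count` (2 bytes), so it starts at byte offset 2 and occupies 4 bytes.
Bytes at offsets 2..5: 13 33 70 69.
Big-endian: lowest address holds the most-significant byte.
The bytes are already most-significant first: 0x13337069.

0x13337069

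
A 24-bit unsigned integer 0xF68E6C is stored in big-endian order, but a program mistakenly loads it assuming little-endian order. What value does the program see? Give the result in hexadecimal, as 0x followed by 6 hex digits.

Stored big-endian, the bytes at ascending addresses are F6 8E 6C.
Read back as little-endian, the first byte is least significant, giving 0x6C8EF6.

0x6C8EF6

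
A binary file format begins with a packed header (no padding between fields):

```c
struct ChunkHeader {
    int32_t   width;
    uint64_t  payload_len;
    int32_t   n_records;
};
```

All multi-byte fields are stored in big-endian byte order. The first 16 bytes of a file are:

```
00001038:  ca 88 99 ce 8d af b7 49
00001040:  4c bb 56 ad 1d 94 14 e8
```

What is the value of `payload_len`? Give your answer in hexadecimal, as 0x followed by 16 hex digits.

0x8DAFB7494CBB56AD

`payload_len` follows `width` (4 bytes), so it starts at byte offset 4 and occupies 8 bytes.
Bytes at offsets 4..11: 8D AF B7 49 4C BB 56 AD.
In big-endian order the high byte comes first in memory.
The bytes are already most-significant first: 0x8DAFB7494CBB56AD.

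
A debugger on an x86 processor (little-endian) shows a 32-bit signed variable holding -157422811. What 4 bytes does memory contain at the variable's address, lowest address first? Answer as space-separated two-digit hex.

25 EB 9D F6

Two's complement of -157422811 in 32 bits: 157422811 = 0x096214DB; invert → 0xF69DEB24; add 1 → 0xF69DEB25.
Split into bytes (most-significant first): F6 9D EB 25.
In little-endian order the low byte comes first in memory.
So at ascending addresses the bytes are 25 EB 9D F6.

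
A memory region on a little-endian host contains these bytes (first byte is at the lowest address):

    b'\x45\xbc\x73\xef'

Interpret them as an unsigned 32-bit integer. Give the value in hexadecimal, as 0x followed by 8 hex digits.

0xEF73BC45

Little-endian stores the least-significant byte at the lowest address.
Reassemble most-significant byte first: EF 73 BC 45 → 0xEF73BC45.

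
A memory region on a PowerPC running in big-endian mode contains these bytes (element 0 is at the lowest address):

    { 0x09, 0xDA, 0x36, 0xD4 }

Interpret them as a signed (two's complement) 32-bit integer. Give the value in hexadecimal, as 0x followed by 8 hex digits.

Big-endian: lowest address holds the most-significant byte.
The bytes are already most-significant first: 0x09DA36D4.

0x09DA36D4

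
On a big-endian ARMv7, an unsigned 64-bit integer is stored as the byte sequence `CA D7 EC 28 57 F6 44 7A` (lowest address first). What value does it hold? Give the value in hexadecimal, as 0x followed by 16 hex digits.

In big-endian order the high byte comes first in memory.
The bytes are already most-significant first: 0xCAD7EC2857F6447A.

0xCAD7EC2857F6447A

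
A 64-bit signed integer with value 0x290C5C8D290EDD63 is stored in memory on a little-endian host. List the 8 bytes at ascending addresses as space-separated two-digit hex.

63 DD 0E 29 8D 5C 0C 29

Split into bytes (most-significant first): 29 0C 5C 8D 29 0E DD 63.
Little-endian: lowest address holds the least-significant byte.
So at ascending addresses the bytes are 63 DD 0E 29 8D 5C 0C 29.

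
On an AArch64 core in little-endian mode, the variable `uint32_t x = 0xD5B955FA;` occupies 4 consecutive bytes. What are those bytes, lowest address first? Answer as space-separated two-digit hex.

Split into bytes (most-significant first): D5 B9 55 FA.
In little-endian order the low byte comes first in memory.
So at ascending addresses the bytes are FA 55 B9 D5.

FA 55 B9 D5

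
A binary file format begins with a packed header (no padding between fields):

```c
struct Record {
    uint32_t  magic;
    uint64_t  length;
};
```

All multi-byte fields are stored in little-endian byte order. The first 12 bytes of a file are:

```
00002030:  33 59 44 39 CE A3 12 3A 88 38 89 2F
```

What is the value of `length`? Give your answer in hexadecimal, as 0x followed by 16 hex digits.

0x2F8938883A12A3CE

`length` follows `magic` (4 bytes), so it starts at byte offset 4 and occupies 8 bytes.
Bytes at offsets 4..11: CE A3 12 3A 88 38 89 2F.
Little-endian stores the least-significant byte at the lowest address.
Reassemble most-significant byte first: 2F 89 38 88 3A 12 A3 CE → 0x2F8938883A12A3CE.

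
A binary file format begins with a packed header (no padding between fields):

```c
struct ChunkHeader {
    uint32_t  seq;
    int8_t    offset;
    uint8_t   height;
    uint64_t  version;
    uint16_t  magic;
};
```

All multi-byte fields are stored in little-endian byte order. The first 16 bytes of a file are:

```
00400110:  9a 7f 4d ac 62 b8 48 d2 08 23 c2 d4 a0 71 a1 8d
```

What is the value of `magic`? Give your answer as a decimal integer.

`magic` follows `seq` (4 B), `offset` (1 B), `height` (1 B), `version` (8 B), so it starts at offset 4 + 1 + 1 + 8 = 14 and occupies 2 bytes.
Bytes at offsets 14..15: A1 8D.
In little-endian order the low byte comes first in memory.
Reassemble most-significant byte first: 8D A1 → 0x8DA1.
0x8DA1 = 36257.

36257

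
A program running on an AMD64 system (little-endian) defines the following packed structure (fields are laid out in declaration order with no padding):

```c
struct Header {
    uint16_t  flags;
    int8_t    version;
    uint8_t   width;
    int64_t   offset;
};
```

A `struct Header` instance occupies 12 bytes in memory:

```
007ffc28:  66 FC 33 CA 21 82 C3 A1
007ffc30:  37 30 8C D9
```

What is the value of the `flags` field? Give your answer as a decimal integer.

64614

`flags` is the first field, at byte offset 0, occupying 2 bytes.
Bytes at offsets 0..1: 66 FC.
Little-endian: lowest address holds the least-significant byte.
Reassemble most-significant byte first: FC 66 → 0xFC66.
0xFC66 = 64614.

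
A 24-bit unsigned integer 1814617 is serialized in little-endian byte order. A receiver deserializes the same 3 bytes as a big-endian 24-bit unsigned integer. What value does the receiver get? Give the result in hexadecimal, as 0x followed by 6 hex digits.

0x59B01B

1814617 in 24-bit hexadecimal is 0x1BB059.
Stored little-endian, the bytes at ascending addresses are 59 B0 1B.
Read back as big-endian, the last byte is least significant, giving 0x59B01B.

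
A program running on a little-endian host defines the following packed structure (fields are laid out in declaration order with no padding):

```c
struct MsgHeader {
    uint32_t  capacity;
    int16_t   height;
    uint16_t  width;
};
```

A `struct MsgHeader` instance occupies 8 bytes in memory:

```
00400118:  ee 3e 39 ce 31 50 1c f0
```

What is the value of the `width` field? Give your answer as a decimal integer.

61468

`width` follows `capacity` (4 B), `height` (2 B), so it starts at offset 4 + 2 = 6 and occupies 2 bytes.
Bytes at offsets 6..7: 1C F0.
Little-endian: lowest address holds the least-significant byte.
Reassemble most-significant byte first: F0 1C → 0xF01C.
0xF01C = 61468.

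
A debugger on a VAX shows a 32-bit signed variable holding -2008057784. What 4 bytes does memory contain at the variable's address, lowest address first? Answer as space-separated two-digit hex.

48 78 4F 88

Two's complement of -2008057784 in 32 bits: 2008057784 = 0x77B087B8; invert → 0x884F7847; add 1 → 0x884F7848.
Split into bytes (most-significant first): 88 4F 78 48.
Little-endian: lowest address holds the least-significant byte.
So at ascending addresses the bytes are 48 78 4F 88.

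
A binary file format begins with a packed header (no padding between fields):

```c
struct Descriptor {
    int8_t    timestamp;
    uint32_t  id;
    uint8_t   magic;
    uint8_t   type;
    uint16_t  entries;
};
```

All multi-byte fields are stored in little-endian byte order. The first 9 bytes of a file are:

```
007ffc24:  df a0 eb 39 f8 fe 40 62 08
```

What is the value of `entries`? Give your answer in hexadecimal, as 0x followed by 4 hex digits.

`entries` follows `timestamp` (1 B), `id` (4 B), `magic` (1 B), `type` (1 B), so it starts at offset 1 + 4 + 1 + 1 = 7 and occupies 2 bytes.
Bytes at offsets 7..8: 62 08.
Little-endian: lowest address holds the least-significant byte.
Reassemble most-significant byte first: 08 62 → 0x0862.

0x0862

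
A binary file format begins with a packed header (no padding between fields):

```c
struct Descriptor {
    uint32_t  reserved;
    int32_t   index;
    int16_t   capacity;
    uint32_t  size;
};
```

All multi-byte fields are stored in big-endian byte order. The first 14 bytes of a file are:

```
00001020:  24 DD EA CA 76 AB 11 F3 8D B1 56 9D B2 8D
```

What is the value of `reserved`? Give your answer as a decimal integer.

618523338

`reserved` is the first field, at byte offset 0, occupying 4 bytes.
Bytes at offsets 0..3: 24 DD EA CA.
In big-endian order the high byte comes first in memory.
The bytes are already most-significant first: 0x24DDEACA.
0x24DDEACA = 618523338.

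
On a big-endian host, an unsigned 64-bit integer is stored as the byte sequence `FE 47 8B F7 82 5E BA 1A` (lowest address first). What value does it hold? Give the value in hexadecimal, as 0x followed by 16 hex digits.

Big-endian: lowest address holds the most-significant byte.
The bytes are already most-significant first: 0xFE478BF7825EBA1A.

0xFE478BF7825EBA1A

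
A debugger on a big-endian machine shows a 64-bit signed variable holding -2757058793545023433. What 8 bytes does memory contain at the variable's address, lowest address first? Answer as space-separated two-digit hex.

D9 BC F5 A2 81 E1 C0 37

Two's complement of -2757058793545023433 in 64 bits: 2757058793545023433 = 0x26430A5D7E1E3FC9; invert → 0xD9BCF5A281E1C036; add 1 → 0xD9BCF5A281E1C037.
Split into bytes (most-significant first): D9 BC F5 A2 81 E1 C0 37.
Big-endian stores the most-significant byte at the lowest address.
So the memory order matches the most-significant-first order: D9 BC F5 A2 81 E1 C0 37.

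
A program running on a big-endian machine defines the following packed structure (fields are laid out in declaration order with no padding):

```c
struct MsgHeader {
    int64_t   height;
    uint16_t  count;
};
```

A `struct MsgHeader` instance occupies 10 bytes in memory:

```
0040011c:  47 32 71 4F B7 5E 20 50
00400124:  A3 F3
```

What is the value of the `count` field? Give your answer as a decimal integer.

41971

`count` follows `height` (8 bytes), so it starts at byte offset 8 and occupies 2 bytes.
Bytes at offsets 8..9: A3 F3.
Big-endian: lowest address holds the most-significant byte.
The bytes are already most-significant first: 0xA3F3.
0xA3F3 = 41971.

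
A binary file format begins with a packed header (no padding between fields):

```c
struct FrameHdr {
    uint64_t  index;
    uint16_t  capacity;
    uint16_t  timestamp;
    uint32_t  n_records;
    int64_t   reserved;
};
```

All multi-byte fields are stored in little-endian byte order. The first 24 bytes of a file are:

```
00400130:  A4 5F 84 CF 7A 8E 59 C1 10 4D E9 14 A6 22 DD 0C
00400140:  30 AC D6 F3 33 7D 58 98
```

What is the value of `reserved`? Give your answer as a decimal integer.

-7469082319906231248

`reserved` follows `index` (8 B), `capacity` (2 B), `timestamp` (2 B), `n_records` (4 B), so it starts at offset 8 + 2 + 2 + 4 = 16 and occupies 8 bytes.
Bytes at offsets 16..23: 30 AC D6 F3 33 7D 58 98.
Little-endian: lowest address holds the least-significant byte.
Reassemble most-significant byte first: 98 58 7D 33 F3 D6 AC 30 → 0x98587D33F3D6AC30.
Top bit is set, so as a signed 64-bit value this is 0x98587D33F3D6AC30 − 2^64 = -7469082319906231248.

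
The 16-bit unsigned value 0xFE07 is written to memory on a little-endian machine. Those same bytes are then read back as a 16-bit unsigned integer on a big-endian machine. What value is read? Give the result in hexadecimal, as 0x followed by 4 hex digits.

0x07FE

Stored little-endian, the bytes at ascending addresses are 07 FE.
Read back as big-endian, the last byte is least significant, giving 0x07FE.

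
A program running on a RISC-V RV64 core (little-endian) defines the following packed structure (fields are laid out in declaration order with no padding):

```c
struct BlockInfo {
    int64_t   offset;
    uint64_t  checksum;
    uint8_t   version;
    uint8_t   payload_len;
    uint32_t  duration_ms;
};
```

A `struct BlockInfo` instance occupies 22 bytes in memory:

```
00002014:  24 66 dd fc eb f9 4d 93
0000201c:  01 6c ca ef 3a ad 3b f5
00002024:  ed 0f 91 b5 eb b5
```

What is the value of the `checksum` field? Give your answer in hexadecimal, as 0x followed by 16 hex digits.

0xF53BAD3AEFCA6C01

`checksum` follows `offset` (8 bytes), so it starts at byte offset 8 and occupies 8 bytes.
Bytes at offsets 8..15: 01 6C CA EF 3A AD 3B F5.
Little-endian: lowest address holds the least-significant byte.
Reassemble most-significant byte first: F5 3B AD 3A EF CA 6C 01 → 0xF53BAD3AEFCA6C01.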